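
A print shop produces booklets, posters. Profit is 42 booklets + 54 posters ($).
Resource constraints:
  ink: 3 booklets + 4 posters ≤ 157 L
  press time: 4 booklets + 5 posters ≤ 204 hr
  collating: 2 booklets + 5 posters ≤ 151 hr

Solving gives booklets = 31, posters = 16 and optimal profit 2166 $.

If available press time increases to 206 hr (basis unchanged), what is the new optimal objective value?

2178

Check each constraint at x*: ink 157/157 (tight); press time 204/204 (tight); collating 142/151 (slack 9).
Slack constraints have shadow price 0 (complementary slackness).
Dual feasibility on the basic columns requires 3·y_ink + 4·y_press time = 42, 4·y_ink + 5·y_press time = 54.
→ y_ink = 6 and y_press time = 6.
Δz = y_press time·Δb = 6 × (2) = 12, so new z* = 2166 + 12 = 2178.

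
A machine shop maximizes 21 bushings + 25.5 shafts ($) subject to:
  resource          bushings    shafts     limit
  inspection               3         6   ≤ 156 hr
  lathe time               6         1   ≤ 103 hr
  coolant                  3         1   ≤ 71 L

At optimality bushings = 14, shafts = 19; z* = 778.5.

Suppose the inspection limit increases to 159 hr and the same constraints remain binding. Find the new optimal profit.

Binding: inspection and lathe time. Non-binding: coolant (10 unused).
By complementary slackness, y = 0 for the non-binding constraint.
Dual feasibility on the basic columns requires 3·y_inspection + 6·y_lathe time = 21, 6·y_inspection + 1·y_lathe time = 25.5.
Solving: y_inspection = 4, y_lathe time = 1.5.
Δz = y_inspection·Δb = 4 × (3) = 12, so new z* = 778.5 + 12 = 790.5.

790.5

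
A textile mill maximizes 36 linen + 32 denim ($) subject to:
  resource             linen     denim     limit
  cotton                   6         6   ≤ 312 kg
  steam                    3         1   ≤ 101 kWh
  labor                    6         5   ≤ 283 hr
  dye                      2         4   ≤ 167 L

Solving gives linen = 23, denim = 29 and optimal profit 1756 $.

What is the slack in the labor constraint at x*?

0

labor used = 6·23 + 5·29 = 283; slack = 283 − 283 = 0.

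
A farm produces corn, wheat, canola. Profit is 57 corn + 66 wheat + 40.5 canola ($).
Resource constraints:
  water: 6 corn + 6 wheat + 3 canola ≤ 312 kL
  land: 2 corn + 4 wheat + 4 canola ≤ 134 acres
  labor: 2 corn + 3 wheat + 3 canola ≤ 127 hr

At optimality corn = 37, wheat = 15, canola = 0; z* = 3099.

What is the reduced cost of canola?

-1.5

Check each constraint at x*: water 312/312 (tight); land 134/134 (tight); labor 119/127 (slack 8).
Slack constraints have shadow price 0 (complementary slackness).
The binding rows give the dual system: 6·y_water + 2·y_land = 57 and 6·y_water + 4·y_land = 66.
Solving: y_water = 8, y_land = 4.5.
Reduced cost of canola: c₃ − yᵀa₃ = 40.5 − (8·3 + 4.5·4) = 40.5 − 42 = -1.5.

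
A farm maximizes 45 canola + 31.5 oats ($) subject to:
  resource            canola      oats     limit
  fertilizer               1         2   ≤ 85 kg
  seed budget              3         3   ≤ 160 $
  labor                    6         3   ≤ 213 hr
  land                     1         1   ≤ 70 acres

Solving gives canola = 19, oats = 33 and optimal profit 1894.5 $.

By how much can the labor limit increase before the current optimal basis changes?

12

Binding constraints: fertilizer, labor. The basis is B = [[1,2],[6,3]] with det -9.
Per unit increase in labor, x* moves by d = (0.2222, -0.1111).
The basis stays optimal until seed budget becomes binding; allowable increase = 12 hr.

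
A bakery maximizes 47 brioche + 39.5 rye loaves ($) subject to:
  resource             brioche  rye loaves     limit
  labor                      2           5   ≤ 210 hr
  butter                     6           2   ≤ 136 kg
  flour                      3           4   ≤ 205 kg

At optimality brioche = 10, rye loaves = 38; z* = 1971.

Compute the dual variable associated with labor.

5.5

Check each constraint at x*: labor 210/210 (tight); butter 136/136 (tight); flour 182/205 (slack 23).
By complementary slackness, y = 0 for the non-binding constraint.
From A_Bᵀ y = c: 2·y_labor + 6·y_butter = 47; 5·y_labor + 2·y_butter = 39.5.
Solving: y_labor = 5.5, y_butter = 6.
Shadow price of labor = 5.5.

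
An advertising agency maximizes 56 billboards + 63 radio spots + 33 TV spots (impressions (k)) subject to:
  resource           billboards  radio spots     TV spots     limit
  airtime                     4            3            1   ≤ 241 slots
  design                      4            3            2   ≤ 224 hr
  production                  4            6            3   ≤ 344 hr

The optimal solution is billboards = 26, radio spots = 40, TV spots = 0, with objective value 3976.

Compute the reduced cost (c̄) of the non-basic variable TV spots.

Check each constraint at x*: airtime 224/241 (slack 17); design 224/224 (tight); production 344/344 (tight).
By complementary slackness, y = 0 for the non-binding constraint.
The binding rows give the dual system: 4·y_design + 4·y_production = 56 and 3·y_design + 6·y_production = 63.
Solving: y_design = 7, y_production = 7.
Reduced cost of TV spots: c₃ − yᵀa₃ = 33 − (7·2 + 7·3) = 33 − 35 = -2.

-2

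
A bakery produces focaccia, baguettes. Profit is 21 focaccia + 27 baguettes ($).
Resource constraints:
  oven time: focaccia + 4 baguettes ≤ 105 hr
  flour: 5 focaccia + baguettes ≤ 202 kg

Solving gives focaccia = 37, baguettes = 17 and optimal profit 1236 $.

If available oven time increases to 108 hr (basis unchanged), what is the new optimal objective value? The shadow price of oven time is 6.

Δb = 3, so new z* = 1236 + (6)·(3) = 1236 + 18 = 1254.

1254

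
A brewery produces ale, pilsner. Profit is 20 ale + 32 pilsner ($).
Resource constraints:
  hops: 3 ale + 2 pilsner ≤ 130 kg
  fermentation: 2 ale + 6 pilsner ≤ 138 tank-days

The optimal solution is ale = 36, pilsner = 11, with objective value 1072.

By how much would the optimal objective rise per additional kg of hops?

Both hops and fermentation are binding at x*.
Dual feasibility on the basic columns requires 3·y_hops + 2·y_fermentation = 20, 2·y_hops + 6·y_fermentation = 32.
Solving: y_hops = 4, y_fermentation = 4.
Shadow price of hops = 4.

4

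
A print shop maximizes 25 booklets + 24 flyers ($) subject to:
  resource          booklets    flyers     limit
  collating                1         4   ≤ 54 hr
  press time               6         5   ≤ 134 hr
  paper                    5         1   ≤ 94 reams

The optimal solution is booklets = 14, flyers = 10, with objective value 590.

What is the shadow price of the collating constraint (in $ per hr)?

1

At the optimum: collating uses 54 of 54 (binding); press time uses 134 of 134 (binding); paper uses 80 of 94 (slack = 14).
Since paper is not tight, its dual is 0.
From A_Bᵀ y = c: 1·y_collating + 6·y_press time = 25; 4·y_collating + 5·y_press time = 24.
Solving: y_collating = 1, y_press time = 4.
Shadow price of collating = 1.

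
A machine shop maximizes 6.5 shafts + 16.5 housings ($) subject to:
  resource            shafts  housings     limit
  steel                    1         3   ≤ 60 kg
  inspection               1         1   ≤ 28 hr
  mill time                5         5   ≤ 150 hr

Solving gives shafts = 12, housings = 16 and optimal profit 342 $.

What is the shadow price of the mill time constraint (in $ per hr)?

Binding: steel and inspection. Non-binding: mill time (10 unused).
Since mill time is not tight, its dual is 0.
From A_Bᵀ y = c: 1·y_steel + 1·y_inspection = 6.5; 3·y_steel + 1·y_inspection = 16.5.
→ y_steel = 5 and y_inspection = 1.5.
Shadow price of mill time = 0.

0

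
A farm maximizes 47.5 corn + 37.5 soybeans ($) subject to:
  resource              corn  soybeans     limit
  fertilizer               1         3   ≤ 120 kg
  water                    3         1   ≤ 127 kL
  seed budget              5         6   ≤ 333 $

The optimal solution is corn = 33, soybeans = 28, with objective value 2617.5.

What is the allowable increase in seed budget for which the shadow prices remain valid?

4.875

Binding constraints: water, seed budget. The basis is B = [[3,1],[5,6]] with det 13.
Per unit increase in seed budget, x* moves by d = (-0.0769, 0.2308).
The basis stays optimal until fertilizer becomes binding; allowable increase = 4.875 $.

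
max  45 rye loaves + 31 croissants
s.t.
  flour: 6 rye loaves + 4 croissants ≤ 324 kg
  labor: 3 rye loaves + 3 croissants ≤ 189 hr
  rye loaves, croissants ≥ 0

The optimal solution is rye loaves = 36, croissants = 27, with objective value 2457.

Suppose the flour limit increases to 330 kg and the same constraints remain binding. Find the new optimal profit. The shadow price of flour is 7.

2499

Δb = 6, so new z* = 2457 + (7)·(6) = 2457 + 42 = 2499.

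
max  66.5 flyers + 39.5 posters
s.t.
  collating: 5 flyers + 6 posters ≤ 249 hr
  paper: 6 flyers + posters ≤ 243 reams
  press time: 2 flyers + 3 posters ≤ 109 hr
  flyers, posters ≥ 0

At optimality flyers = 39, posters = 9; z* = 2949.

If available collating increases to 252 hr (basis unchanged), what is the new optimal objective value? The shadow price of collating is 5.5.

2965.5

Δb = 3, so new z* = 2949 + (5.5)·(3) = 2949 + 16.5 = 2965.5.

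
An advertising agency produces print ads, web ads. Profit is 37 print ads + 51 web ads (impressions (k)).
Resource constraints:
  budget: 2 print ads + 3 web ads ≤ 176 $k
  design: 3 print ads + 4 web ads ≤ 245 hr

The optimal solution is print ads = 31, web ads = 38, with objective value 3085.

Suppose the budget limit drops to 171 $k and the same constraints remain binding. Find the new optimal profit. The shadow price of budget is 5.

3060

Δb = -5, so new z* = 3085 + (5)·(-5) = 3085 − 25 = 3060.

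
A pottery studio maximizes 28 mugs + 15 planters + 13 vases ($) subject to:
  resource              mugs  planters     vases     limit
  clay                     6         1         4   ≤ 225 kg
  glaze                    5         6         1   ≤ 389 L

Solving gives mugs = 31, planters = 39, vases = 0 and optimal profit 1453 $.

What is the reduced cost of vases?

-1

Check each constraint at x*: clay 225/225 (tight); glaze 389/389 (tight).
The binding rows give the dual system: 6·y_clay + 5·y_glaze = 28 and 1·y_clay + 6·y_glaze = 15.
Solving: y_clay = 3, y_glaze = 2.
Reduced cost of vases: c₃ − yᵀa₃ = 13 − (3·4 + 2·1) = 13 − 14 = -1.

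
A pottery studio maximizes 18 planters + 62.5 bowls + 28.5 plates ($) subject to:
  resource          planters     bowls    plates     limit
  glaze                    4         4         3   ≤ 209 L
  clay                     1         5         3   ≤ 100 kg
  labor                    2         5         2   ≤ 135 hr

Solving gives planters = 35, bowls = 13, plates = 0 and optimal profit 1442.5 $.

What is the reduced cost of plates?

Check each constraint at x*: glaze 192/209 (slack 17); clay 100/100 (tight); labor 135/135 (tight).
Slack constraints have shadow price 0 (complementary slackness).
The binding rows give the dual system: 1·y_clay + 2·y_labor = 18 and 5·y_clay + 5·y_labor = 62.5.
This yields shadow prices y_clay = 7, y_labor = 5.5.
Reduced cost of plates: c₃ − yᵀa₃ = 28.5 − (7·3 + 5.5·2) = 28.5 − 32 = -3.5.

-3.5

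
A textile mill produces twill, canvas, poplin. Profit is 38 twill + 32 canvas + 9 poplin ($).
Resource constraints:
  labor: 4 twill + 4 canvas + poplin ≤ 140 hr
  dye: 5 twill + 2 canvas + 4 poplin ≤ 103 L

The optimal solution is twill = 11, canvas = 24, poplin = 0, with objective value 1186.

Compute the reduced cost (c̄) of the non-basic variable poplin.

Both labor and dye are binding at x*.
From A_Bᵀ y = c: 4·y_labor + 5·y_dye = 38; 4·y_labor + 2·y_dye = 32.
→ y_labor = 7 and y_dye = 2.
Reduced cost of poplin: c₃ − yᵀa₃ = 9 − (7·1 + 2·4) = 9 − 15 = -6.

-6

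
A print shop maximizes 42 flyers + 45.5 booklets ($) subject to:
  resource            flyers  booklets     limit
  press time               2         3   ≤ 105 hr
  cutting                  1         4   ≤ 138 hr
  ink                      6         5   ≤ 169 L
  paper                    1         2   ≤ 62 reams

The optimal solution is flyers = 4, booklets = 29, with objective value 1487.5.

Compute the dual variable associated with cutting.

Binding: ink and paper. Non-binding: press time (10 unused), cutting (18 unused).
Since press time, cutting are not tight, their duals are 0.
Dual feasibility on the basic columns requires 6·y_ink + 1·y_paper = 42, 5·y_ink + 2·y_paper = 45.5.
This yields shadow prices y_ink = 5.5, y_paper = 9.
Shadow price of cutting = 0.

0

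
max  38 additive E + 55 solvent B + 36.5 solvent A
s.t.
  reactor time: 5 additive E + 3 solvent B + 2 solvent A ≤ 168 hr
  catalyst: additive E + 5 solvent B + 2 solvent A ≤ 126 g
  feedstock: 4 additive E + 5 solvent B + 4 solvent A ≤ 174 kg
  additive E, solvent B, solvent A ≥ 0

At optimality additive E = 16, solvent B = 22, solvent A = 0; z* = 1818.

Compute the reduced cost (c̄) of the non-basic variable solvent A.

At the optimum: reactor time uses 146 of 168 (slack = 22); catalyst uses 126 of 126 (binding); feedstock uses 174 of 174 (binding).
Slack constraints have shadow price 0 (complementary slackness).
Dual feasibility on the basic columns requires 1·y_catalyst + 4·y_feedstock = 38, 5·y_catalyst + 5·y_feedstock = 55.
→ y_catalyst = 2 and y_feedstock = 9.
Reduced cost of solvent A: c₃ − yᵀa₃ = 36.5 − (2·2 + 9·4) = 36.5 − 40 = -3.5.

-3.5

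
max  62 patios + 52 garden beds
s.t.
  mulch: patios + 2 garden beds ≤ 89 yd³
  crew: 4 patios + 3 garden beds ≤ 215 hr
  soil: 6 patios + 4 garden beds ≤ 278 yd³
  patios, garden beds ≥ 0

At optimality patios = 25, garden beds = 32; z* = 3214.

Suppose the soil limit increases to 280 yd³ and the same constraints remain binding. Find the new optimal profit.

3232

Check each constraint at x*: mulch 89/89 (tight); crew 196/215 (slack 19); soil 278/278 (tight).
By complementary slackness, y = 0 for the non-binding constraint.
Dual feasibility on the basic columns requires 1·y_mulch + 6·y_soil = 62, 2·y_mulch + 4·y_soil = 52.
Solving: y_mulch = 8, y_soil = 9.
Δz = y_soil·Δb = 9 × (2) = 18, so new z* = 3214 + 18 = 3232.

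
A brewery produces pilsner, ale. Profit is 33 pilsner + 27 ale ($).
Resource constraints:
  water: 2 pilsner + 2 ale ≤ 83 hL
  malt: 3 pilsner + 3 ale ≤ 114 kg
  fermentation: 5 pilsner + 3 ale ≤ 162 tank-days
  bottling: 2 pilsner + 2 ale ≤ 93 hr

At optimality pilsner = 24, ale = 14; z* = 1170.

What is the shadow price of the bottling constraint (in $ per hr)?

Check each constraint at x*: water 76/83 (slack 7); malt 114/114 (tight); fermentation 162/162 (tight); bottling 76/93 (slack 17).
Slack constraints have shadow price 0 (complementary slackness).
Dual feasibility on the basic columns requires 3·y_malt + 5·y_fermentation = 33, 3·y_malt + 3·y_fermentation = 27.
This yields shadow prices y_malt = 6, y_fermentation = 3.
Shadow price of bottling = 0.

0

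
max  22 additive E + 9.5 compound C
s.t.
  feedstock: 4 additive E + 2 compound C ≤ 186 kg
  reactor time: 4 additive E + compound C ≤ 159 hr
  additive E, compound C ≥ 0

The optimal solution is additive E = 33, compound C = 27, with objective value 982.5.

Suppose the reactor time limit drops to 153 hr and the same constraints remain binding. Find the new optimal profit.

At the optimum: feedstock uses 186 of 186 (binding); reactor time uses 159 of 159 (binding).
The binding rows give the dual system: 4·y_feedstock + 4·y_reactor time = 22 and 2·y_feedstock + 1·y_reactor time = 9.5.
→ y_feedstock = 4 and y_reactor time = 1.5.
Δz = y_reactor time·Δb = 1.5 × (-6) = -9, so new z* = 982.5 − 9 = 973.5.

973.5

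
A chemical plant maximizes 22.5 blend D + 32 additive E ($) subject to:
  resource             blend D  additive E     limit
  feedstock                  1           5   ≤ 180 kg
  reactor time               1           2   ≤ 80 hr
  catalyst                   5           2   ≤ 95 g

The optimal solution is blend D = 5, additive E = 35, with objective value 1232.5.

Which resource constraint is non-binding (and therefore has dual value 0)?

feedstock: 180/180 (binding)
reactor time: 75/80 (slack 5)
catalyst: 95/95 (binding)
By complementary slackness, a constraint with positive slack has shadow price 0 → reactor time.

reactor time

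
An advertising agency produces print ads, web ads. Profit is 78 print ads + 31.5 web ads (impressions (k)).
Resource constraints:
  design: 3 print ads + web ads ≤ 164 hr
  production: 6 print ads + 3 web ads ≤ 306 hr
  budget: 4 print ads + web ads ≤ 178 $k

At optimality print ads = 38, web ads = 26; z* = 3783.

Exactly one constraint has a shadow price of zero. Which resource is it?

design

design: 140/164 (slack 24)
production: 306/306 (binding)
budget: 178/178 (binding)
By complementary slackness, a constraint with positive slack has shadow price 0 → design.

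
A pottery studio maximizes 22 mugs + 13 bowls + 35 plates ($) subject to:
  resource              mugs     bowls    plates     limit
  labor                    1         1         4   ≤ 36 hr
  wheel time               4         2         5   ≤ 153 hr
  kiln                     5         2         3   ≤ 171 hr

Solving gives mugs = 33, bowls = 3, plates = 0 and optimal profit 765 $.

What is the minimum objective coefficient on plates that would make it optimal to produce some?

37

At the optimum: labor uses 36 of 36 (binding); wheel time uses 138 of 153 (slack = 15); kiln uses 171 of 171 (binding).
Slack constraints have shadow price 0 (complementary slackness).
Dual feasibility on the basic columns requires 1·y_labor + 5·y_kiln = 22, 1·y_labor + 2·y_kiln = 13.
This yields shadow prices y_labor = 7, y_kiln = 3.
plates enters the basis when its profit ≥ yᵀa₃ = 7·4 + 3·3 = 37.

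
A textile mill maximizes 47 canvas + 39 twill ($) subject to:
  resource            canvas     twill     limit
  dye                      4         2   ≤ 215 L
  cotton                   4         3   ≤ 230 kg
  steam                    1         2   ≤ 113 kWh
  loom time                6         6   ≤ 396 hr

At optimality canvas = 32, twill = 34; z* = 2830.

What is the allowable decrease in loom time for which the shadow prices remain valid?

Binding constraints: cotton, loom time. The basis is B = [[4,3],[6,6]] with det 6.
Per unit decrease in loom time, x* moves by d = (0.5, -0.6667).
The basis stays optimal until dye becomes binding; allowable decrease = 28.5 hr.

28.5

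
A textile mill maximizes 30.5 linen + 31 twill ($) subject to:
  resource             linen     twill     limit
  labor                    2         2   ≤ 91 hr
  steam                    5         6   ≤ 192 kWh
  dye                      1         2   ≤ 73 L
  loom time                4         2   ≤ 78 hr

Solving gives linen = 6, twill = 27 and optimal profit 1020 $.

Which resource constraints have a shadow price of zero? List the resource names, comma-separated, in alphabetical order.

labor: 66/91 (slack 25)
steam: 192/192 (binding)
dye: 60/73 (slack 13)
loom time: 78/78 (binding)
By complementary slackness, a constraint with positive slack has shadow price 0 → dye, labor.

dye, labor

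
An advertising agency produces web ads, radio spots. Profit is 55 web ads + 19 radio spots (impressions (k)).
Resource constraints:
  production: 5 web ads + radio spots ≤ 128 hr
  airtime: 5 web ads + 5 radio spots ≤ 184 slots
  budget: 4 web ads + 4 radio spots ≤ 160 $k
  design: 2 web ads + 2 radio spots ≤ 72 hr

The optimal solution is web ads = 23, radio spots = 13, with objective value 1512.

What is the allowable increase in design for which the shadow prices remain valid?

Binding constraints: production, design. The basis is B = [[5,1],[2,2]] with det 8.
Per unit increase in design, x* moves by d = (-0.125, 0.625).
The basis stays optimal until airtime becomes binding; allowable increase = 1.6 hr.

1.6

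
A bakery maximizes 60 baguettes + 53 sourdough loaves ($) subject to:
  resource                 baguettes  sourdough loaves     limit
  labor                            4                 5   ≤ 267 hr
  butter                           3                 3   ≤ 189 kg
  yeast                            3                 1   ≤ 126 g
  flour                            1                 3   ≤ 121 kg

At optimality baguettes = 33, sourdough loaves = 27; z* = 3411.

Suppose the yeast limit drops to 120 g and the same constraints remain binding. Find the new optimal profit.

Binding: labor and yeast. Non-binding: butter (9 unused), flour (7 unused).
Slack constraints have shadow price 0 (complementary slackness).
Dual feasibility on the basic columns requires 4·y_labor + 3·y_yeast = 60, 5·y_labor + 1·y_yeast = 53.
Solving: y_labor = 9, y_yeast = 8.
Δz = y_yeast·Δb = 8 × (-6) = -48, so new z* = 3411 − 48 = 3363.

3363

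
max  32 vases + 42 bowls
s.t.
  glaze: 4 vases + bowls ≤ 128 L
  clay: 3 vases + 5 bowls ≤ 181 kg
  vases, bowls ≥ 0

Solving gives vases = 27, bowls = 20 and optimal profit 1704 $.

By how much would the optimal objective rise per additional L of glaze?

Check each constraint at x*: glaze 128/128 (tight); clay 181/181 (tight).
From A_Bᵀ y = c: 4·y_glaze + 3·y_clay = 32; 1·y_glaze + 5·y_clay = 42.
Solving: y_glaze = 2, y_clay = 8.
Shadow price of glaze = 2.

2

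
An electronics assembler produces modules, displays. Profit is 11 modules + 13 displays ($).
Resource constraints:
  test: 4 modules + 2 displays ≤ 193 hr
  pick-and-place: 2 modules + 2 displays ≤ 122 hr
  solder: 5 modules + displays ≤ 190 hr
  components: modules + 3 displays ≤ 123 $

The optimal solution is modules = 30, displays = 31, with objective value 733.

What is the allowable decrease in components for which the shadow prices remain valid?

Binding constraints: pick-and-place, components. The basis is B = [[2,2],[1,3]] with det 4.
Per unit decrease in components, x* moves by d = (0.5, -0.5).
The basis stays optimal until solder becomes binding; allowable decrease = 4.5 $.

4.5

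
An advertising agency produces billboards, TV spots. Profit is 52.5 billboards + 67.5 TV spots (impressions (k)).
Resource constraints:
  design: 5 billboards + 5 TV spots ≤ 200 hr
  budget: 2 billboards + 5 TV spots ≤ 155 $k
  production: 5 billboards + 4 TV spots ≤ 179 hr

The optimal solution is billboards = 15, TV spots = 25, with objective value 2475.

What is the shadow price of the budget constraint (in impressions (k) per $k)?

5

At the optimum: design uses 200 of 200 (binding); budget uses 155 of 155 (binding); production uses 175 of 179 (slack = 4).
By complementary slackness, y = 0 for the non-binding constraint.
Dual feasibility on the basic columns requires 5·y_design + 2·y_budget = 52.5, 5·y_design + 5·y_budget = 67.5.
This yields shadow prices y_design = 8.5, y_budget = 5.
Shadow price of budget = 5.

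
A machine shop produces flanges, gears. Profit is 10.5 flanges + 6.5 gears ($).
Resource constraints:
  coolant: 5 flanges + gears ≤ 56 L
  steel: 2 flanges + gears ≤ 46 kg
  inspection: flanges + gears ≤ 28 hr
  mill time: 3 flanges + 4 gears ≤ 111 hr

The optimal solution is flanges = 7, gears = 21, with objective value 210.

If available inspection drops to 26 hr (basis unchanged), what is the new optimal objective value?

199

Check each constraint at x*: coolant 56/56 (tight); steel 35/46 (slack 11); inspection 28/28 (tight); mill time 105/111 (slack 6).
By complementary slackness, y = 0 for the non-binding constraints.
From A_Bᵀ y = c: 5·y_coolant + 1·y_inspection = 10.5; 1·y_coolant + 1·y_inspection = 6.5.
This yields shadow prices y_coolant = 1, y_inspection = 5.5.
Δz = y_inspection·Δb = 5.5 × (-2) = -11, so new z* = 210 − 11 = 199.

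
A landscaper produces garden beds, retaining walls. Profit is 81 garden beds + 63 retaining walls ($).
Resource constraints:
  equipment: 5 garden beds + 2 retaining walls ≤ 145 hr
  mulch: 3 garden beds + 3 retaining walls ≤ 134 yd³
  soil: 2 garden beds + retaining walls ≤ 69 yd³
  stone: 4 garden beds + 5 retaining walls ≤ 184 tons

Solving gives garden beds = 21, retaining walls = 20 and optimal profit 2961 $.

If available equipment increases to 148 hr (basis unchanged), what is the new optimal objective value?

At the optimum: equipment uses 145 of 145 (binding); mulch uses 123 of 134 (slack = 11); soil uses 62 of 69 (slack = 7); stone uses 184 of 184 (binding).
Slack constraints have shadow price 0 (complementary slackness).
From A_Bᵀ y = c: 5·y_equipment + 4·y_stone = 81; 2·y_equipment + 5·y_stone = 63.
This yields shadow prices y_equipment = 9, y_stone = 9.
Δz = y_equipment·Δb = 9 × (3) = 27, so new z* = 2961 + 27 = 2988.

2988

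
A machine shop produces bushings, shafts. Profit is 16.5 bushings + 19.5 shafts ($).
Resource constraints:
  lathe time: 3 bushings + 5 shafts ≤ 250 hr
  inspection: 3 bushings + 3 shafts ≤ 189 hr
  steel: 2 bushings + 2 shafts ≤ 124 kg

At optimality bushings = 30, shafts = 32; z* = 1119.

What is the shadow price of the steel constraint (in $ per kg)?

At the optimum: lathe time uses 250 of 250 (binding); inspection uses 186 of 189 (slack = 3); steel uses 124 of 124 (binding).
Slack constraints have shadow price 0 (complementary slackness).
Dual feasibility on the basic columns requires 3·y_lathe time + 2·y_steel = 16.5, 5·y_lathe time + 2·y_steel = 19.5.
This yields shadow prices y_lathe time = 1.5, y_steel = 6.
Shadow price of steel = 6.

6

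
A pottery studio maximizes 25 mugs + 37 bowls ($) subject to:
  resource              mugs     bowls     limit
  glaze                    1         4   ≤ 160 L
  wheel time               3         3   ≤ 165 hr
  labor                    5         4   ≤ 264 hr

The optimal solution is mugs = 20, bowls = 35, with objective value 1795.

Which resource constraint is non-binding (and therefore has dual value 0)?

glaze: 160/160 (binding)
wheel time: 165/165 (binding)
labor: 240/264 (slack 24)
By complementary slackness, a constraint with positive slack has shadow price 0 → labor.

labor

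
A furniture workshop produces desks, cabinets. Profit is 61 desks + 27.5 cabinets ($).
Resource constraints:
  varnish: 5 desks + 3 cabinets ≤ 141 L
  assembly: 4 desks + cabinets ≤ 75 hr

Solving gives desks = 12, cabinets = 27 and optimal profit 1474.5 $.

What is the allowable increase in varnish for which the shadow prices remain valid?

84

Binding constraints: varnish, assembly. The basis is B = [[5,3],[4,1]] with det -7.
Per unit increase in varnish, x* moves by d = (-0.1429, 0.5714).
The basis stays optimal until desks reaches 0; allowable increase = 84 L.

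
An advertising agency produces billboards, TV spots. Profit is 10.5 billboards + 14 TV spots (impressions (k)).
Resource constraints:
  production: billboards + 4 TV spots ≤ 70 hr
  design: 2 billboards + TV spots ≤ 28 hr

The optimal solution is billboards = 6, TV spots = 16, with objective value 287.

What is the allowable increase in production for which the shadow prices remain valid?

Binding constraints: production, design. The basis is B = [[1,4],[2,1]] with det -7.
Per unit increase in production, x* moves by d = (-0.1429, 0.2857).
The basis stays optimal until billboards reaches 0; allowable increase = 42 hr.

42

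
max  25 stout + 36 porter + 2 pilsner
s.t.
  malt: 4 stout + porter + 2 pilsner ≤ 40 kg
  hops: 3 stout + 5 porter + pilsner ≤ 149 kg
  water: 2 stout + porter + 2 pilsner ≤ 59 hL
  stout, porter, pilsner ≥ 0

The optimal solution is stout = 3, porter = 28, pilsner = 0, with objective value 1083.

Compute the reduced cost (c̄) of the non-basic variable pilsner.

At the optimum: malt uses 40 of 40 (binding); hops uses 149 of 149 (binding); water uses 34 of 59 (slack = 25).
By complementary slackness, y = 0 for the non-binding constraint.
From A_Bᵀ y = c: 4·y_malt + 3·y_hops = 25; 1·y_malt + 5·y_hops = 36.
This yields shadow prices y_malt = 1, y_hops = 7.
Reduced cost of pilsner: c₃ − yᵀa₃ = 2 − (1·2 + 7·1) = 2 − 9 = -7.

-7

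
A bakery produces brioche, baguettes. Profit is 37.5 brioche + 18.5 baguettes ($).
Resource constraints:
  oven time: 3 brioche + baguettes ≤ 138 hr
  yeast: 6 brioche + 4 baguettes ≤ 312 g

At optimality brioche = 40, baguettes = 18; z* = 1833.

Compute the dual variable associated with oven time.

6.5

Both oven time and yeast are binding at x*.
Dual feasibility on the basic columns requires 3·y_oven time + 6·y_yeast = 37.5, 1·y_oven time + 4·y_yeast = 18.5.
This yields shadow prices y_oven time = 6.5, y_yeast = 3.
Shadow price of oven time = 6.5.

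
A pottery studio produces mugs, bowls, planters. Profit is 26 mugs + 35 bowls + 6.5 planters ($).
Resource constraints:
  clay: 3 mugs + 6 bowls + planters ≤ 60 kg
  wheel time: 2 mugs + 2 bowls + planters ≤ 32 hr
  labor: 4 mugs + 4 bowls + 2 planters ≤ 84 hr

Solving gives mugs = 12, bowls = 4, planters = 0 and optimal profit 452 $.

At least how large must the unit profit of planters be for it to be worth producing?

11.5

Check each constraint at x*: clay 60/60 (tight); wheel time 32/32 (tight); labor 64/84 (slack 20).
Since labor is not tight, its dual is 0.
Dual feasibility on the basic columns requires 3·y_clay + 2·y_wheel time = 26, 6·y_clay + 2·y_wheel time = 35.
Solving: y_clay = 3, y_wheel time = 8.5.
planters enters the basis when its profit ≥ yᵀa₃ = 3·1 + 8.5·1 = 11.5.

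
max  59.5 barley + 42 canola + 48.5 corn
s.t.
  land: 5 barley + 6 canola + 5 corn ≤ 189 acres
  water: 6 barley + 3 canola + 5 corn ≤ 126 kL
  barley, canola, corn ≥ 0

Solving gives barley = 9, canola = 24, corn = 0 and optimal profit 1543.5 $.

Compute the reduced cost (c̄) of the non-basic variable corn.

-4

Check each constraint at x*: land 189/189 (tight); water 126/126 (tight).
From A_Bᵀ y = c: 5·y_land + 6·y_water = 59.5; 6·y_land + 3·y_water = 42.
→ y_land = 3.5 and y_water = 7.
Reduced cost of corn: c₃ − yᵀa₃ = 48.5 − (3.5·5 + 7·5) = 48.5 − 52.5 = -4.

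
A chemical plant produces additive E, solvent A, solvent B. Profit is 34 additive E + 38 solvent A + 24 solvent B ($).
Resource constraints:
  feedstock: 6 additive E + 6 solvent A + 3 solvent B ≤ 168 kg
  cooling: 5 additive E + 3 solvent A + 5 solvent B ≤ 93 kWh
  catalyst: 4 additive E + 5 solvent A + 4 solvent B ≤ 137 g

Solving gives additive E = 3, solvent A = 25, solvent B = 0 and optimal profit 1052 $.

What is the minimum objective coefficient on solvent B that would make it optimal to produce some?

25

At the optimum: feedstock uses 168 of 168 (binding); cooling uses 90 of 93 (slack = 3); catalyst uses 137 of 137 (binding).
Slack constraints have shadow price 0 (complementary slackness).
From A_Bᵀ y = c: 6·y_feedstock + 4·y_catalyst = 34; 6·y_feedstock + 5·y_catalyst = 38.
→ y_feedstock = 3 and y_catalyst = 4.
solvent B enters the basis when its profit ≥ yᵀa₃ = 3·3 + 4·4 = 25.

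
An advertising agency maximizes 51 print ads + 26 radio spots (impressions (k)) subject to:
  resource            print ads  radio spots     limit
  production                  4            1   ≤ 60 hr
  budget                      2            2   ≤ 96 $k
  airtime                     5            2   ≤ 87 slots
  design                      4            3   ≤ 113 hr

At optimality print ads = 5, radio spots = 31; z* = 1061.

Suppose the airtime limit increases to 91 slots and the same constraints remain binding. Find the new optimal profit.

Check each constraint at x*: production 51/60 (slack 9); budget 72/96 (slack 24); airtime 87/87 (tight); design 113/113 (tight).
Slack constraints have shadow price 0 (complementary slackness).
Dual feasibility on the basic columns requires 5·y_airtime + 4·y_design = 51, 2·y_airtime + 3·y_design = 26.
This yields shadow prices y_airtime = 7, y_design = 4.
Δz = y_airtime·Δb = 7 × (4) = 28, so new z* = 1061 + 28 = 1089.

1089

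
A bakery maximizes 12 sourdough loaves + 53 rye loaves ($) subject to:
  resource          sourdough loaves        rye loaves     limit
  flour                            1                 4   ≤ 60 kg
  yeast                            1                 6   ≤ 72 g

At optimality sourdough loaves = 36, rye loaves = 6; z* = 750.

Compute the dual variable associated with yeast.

At the optimum: flour uses 60 of 60 (binding); yeast uses 72 of 72 (binding).
Dual feasibility on the basic columns requires 1·y_flour + 1·y_yeast = 12, 4·y_flour + 6·y_yeast = 53.
This yields shadow prices y_flour = 9.5, y_yeast = 2.5.
Shadow price of yeast = 2.5.

2.5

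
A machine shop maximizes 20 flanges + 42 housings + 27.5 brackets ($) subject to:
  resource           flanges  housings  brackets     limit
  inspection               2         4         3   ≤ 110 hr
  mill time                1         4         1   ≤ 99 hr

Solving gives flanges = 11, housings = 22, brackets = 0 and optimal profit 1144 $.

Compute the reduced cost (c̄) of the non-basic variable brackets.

Both inspection and mill time are binding at x*.
The binding rows give the dual system: 2·y_inspection + 1·y_mill time = 20 and 4·y_inspection + 4·y_mill time = 42.
Solving: y_inspection = 9.5, y_mill time = 1.
Reduced cost of brackets: c₃ − yᵀa₃ = 27.5 − (9.5·3 + 1·1) = 27.5 − 29.5 = -2.

-2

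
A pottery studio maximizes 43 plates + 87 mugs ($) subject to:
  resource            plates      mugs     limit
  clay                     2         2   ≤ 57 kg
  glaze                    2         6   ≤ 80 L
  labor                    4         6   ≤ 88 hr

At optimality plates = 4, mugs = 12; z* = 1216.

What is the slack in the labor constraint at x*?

0

labor used = 4·4 + 6·12 = 88; slack = 88 − 88 = 0.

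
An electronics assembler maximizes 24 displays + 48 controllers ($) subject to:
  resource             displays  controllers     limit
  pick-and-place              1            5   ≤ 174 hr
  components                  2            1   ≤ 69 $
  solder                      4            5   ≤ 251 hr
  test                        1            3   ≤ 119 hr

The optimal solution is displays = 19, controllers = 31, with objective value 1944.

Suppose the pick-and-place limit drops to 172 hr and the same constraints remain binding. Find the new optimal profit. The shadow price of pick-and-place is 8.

Δb = -2, so new z* = 1944 + (8)·(-2) = 1944 − 16 = 1928.

1928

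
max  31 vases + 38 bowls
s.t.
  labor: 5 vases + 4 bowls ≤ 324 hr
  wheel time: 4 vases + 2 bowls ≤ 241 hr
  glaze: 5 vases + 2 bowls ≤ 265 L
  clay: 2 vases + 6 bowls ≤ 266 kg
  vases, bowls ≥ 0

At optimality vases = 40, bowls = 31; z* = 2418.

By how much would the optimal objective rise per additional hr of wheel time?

0

Binding: labor and clay. Non-binding: wheel time (19 unused), glaze (3 unused).
Since wheel time, glaze are not tight, their duals are 0.
The binding rows give the dual system: 5·y_labor + 2·y_clay = 31 and 4·y_labor + 6·y_clay = 38.
→ y_labor = 5 and y_clay = 3.
Shadow price of wheel time = 0.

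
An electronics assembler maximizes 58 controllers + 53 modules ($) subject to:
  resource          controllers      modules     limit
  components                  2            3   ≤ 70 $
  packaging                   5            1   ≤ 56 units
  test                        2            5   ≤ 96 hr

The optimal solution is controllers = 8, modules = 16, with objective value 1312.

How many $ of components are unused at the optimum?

components used = 2·8 + 3·16 = 64; slack = 70 − 64 = 6.

6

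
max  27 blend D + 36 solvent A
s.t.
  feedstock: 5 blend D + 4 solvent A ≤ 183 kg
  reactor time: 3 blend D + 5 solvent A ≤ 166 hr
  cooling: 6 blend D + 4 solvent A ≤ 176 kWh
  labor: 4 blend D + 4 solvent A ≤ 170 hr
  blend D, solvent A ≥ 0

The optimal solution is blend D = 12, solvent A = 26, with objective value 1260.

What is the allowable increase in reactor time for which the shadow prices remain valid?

Binding constraints: reactor time, cooling. The basis is B = [[3,5],[6,4]] with det -18.
Per unit increase in reactor time, x* moves by d = (-0.2222, 0.3333).
The basis stays optimal until labor becomes binding; allowable increase = 40.5 hr.

40.5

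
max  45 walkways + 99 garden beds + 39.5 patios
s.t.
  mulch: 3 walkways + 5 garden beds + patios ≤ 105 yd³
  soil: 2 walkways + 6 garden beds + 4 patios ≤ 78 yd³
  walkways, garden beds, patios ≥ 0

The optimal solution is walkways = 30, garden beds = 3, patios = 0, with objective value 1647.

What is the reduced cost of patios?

At the optimum: mulch uses 105 of 105 (binding); soil uses 78 of 78 (binding).
Dual feasibility on the basic columns requires 3·y_mulch + 2·y_soil = 45, 5·y_mulch + 6·y_soil = 99.
Solving: y_mulch = 9, y_soil = 9.
Reduced cost of patios: c₃ − yᵀa₃ = 39.5 − (9·1 + 9·4) = 39.5 − 45 = -5.5.

-5.5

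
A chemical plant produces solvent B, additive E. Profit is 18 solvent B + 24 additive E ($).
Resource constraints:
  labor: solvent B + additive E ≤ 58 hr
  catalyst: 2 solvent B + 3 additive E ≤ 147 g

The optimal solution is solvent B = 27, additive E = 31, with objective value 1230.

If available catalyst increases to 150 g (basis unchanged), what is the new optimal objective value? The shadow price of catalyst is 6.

1248

Δb = 3, so new z* = 1230 + (6)·(3) = 1230 + 18 = 1248.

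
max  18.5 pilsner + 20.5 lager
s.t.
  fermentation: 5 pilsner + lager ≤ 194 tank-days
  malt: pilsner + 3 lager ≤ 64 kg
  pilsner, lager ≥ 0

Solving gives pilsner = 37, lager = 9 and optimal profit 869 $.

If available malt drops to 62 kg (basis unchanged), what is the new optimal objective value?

Both fermentation and malt are binding at x*.
From A_Bᵀ y = c: 5·y_fermentation + 1·y_malt = 18.5; 1·y_fermentation + 3·y_malt = 20.5.
→ y_fermentation = 2.5 and y_malt = 6.
Δz = y_malt·Δb = 6 × (-2) = -12, so new z* = 869 − 12 = 857.

857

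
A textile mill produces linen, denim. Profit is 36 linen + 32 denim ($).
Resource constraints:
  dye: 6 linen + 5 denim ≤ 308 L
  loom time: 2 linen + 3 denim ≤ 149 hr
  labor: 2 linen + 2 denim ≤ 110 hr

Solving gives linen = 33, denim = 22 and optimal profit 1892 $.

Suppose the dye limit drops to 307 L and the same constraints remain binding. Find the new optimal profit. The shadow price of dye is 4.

1888

Δb = -1, so new z* = 1892 + (4)·(-1) = 1892 − 4 = 1888.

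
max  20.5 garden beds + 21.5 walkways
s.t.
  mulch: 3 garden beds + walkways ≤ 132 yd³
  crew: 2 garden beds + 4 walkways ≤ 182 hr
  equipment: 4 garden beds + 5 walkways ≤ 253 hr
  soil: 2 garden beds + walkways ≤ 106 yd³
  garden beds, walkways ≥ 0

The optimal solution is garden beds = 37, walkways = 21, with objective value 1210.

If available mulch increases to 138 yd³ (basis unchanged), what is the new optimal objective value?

Check each constraint at x*: mulch 132/132 (tight); crew 158/182 (slack 24); equipment 253/253 (tight); soil 95/106 (slack 11).
Slack constraints have shadow price 0 (complementary slackness).
The binding rows give the dual system: 3·y_mulch + 4·y_equipment = 20.5 and 1·y_mulch + 5·y_equipment = 21.5.
→ y_mulch = 1.5 and y_equipment = 4.
Δz = y_mulch·Δb = 1.5 × (6) = 9, so new z* = 1210 + 9 = 1219.

1219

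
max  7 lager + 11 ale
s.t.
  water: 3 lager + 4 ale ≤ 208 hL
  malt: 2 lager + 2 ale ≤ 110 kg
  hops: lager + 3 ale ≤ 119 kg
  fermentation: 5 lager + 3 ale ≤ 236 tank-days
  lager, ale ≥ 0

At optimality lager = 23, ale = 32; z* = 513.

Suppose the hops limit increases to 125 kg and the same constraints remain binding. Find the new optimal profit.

Check each constraint at x*: water 197/208 (slack 11); malt 110/110 (tight); hops 119/119 (tight); fermentation 211/236 (slack 25).
Slack constraints have shadow price 0 (complementary slackness).
From A_Bᵀ y = c: 2·y_malt + 1·y_hops = 7; 2·y_malt + 3·y_hops = 11.
This yields shadow prices y_malt = 2.5, y_hops = 2.
Δz = y_hops·Δb = 2 × (6) = 12, so new z* = 513 + 12 = 525.

525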